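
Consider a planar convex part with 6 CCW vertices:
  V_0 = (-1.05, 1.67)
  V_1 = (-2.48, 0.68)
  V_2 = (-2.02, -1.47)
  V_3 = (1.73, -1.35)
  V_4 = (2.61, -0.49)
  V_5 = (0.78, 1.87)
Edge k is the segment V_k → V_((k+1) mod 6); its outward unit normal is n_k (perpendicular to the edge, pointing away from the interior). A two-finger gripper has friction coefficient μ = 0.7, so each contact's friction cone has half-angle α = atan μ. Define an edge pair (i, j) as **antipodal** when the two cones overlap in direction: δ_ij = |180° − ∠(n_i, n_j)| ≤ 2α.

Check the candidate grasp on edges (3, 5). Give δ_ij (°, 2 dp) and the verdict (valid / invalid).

α = atan 0.7 = 34.99°;  2α = 69.98°
edge 3: e_3 = (+0.88, +0.86);  n_3 = (+0.6989, -0.7152)
edge 5: e_5 = (-1.83, -0.20);  n_5 = (-0.1086, +0.9941)
∠(n_3, n_5) = 141.90°
δ = |180° − 141.90°| = 38.10°
38.10° ≤ 2α = 69.98°  →  valid

δ = 38.10°, valid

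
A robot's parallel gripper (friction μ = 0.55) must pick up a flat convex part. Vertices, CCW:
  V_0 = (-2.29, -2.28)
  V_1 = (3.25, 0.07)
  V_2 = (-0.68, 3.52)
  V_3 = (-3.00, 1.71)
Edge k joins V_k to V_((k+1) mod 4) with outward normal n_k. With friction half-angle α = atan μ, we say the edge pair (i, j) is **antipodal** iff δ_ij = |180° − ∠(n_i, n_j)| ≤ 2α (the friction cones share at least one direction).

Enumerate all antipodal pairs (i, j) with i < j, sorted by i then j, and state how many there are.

α = atan 0.55 = 28.81°;  2α = 57.62°
n_0 = (+0.3905, -0.9206)
n_1 = (+0.6597, +0.7515)
n_2 = (-0.6151, +0.7884)
n_3 = (-0.9845, -0.1752)
  (0,1): δ = 64.26°  ·
  (0,2): δ = 14.97°  ✓
  (0,3): δ = 77.10°  ·
  (1,2): δ = 100.76°  ·
  (1,3): δ = 38.63°  ✓
  (2,3): δ = 117.87°  ·
antipodal pairs: 2

count = 2; pairs: (0,2), (1,3)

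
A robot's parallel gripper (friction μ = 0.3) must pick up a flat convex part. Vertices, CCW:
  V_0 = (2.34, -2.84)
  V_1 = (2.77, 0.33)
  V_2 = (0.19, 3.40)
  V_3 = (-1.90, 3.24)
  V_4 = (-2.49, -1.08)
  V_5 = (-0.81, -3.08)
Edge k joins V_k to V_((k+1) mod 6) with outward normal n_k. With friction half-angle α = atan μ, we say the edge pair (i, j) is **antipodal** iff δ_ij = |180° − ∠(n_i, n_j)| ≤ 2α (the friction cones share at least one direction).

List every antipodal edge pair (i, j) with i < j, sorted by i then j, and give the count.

α = atan 0.3 = 16.70°;  2α = 33.40°
n_0 = (+0.9909, -0.1344)
n_1 = (+0.7656, +0.6434)
n_2 = (-0.0763, +0.9971)
n_3 = (-0.9908, +0.1353)
n_4 = (-0.7657, -0.6432)
n_5 = (+0.0760, -0.9971)
  (0,1): δ = 132.23°  ·
  (0,2): δ = 77.90°  ·
  (0,3): δ = 0.05°  ✓
  (0,4): δ = 47.76°  ·
  (0,5): δ = 102.08°  ·
  (1,2): δ = 125.67°  ·
  (1,3): δ = 47.82°  ·
  (1,4): δ = 0.01°  ✓
  (1,5): δ = 54.31°  ·
  (2,3): δ = 102.15°  ·
  (2,4): δ = 54.35°  ·
  (2,5): δ = 0.02°  ✓
  (3,4): δ = 132.19°  ·
  (3,5): δ = 77.87°  ·
  (4,5): δ = 125.67°  ·
antipodal pairs: 3

count = 3; pairs: (0,3), (1,4), (2,5)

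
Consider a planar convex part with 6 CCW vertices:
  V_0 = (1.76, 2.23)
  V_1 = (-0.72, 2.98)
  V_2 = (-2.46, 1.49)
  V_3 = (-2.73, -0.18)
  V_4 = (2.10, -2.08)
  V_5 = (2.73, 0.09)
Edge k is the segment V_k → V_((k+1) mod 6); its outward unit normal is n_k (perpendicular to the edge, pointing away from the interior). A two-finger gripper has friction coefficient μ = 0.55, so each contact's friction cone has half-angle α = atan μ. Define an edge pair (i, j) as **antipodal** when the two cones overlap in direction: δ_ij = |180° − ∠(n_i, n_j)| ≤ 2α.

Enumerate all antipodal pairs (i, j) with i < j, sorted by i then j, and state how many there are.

α = atan 0.55 = 28.81°;  2α = 57.62°
n_0 = (+0.2895, +0.9572)
n_1 = (-0.6504, +0.7596)
n_2 = (-0.9872, +0.1596)
n_3 = (-0.3661, -0.9306)
n_4 = (+0.9603, -0.2788)
n_5 = (+0.9108, +0.4128)
  (0,1): δ = 122.60°  ·
  (0,2): δ = 82.36°  ·
  (0,3): δ = 4.65°  ✓
  (0,4): δ = 90.64°  ·
  (0,5): δ = 131.21°  ·
  (1,2): δ = 139.76°  ·
  (1,3): δ = 62.05°  ·
  (1,4): δ = 33.24°  ✓
  (1,5): δ = 73.81°  ·
  (2,3): δ = 102.29°  ·
  (2,4): δ = 7.01°  ✓
  (2,5): δ = 33.57°  ✓
  (3,4): δ = 84.72°  ·
  (3,5): δ = 44.14°  ✓
  (4,5): δ = 139.43°  ·
antipodal pairs: 5

count = 5; pairs: (0,3), (1,4), (2,4), (2,5), (3,5)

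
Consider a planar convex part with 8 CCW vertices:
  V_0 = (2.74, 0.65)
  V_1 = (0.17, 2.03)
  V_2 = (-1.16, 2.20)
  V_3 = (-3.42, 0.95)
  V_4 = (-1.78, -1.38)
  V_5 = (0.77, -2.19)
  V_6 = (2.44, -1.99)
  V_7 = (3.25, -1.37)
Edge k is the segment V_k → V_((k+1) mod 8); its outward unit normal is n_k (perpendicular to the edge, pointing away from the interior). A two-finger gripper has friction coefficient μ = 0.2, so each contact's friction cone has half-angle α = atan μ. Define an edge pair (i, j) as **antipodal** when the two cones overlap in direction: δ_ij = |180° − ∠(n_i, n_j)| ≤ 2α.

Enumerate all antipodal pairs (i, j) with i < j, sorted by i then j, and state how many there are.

α = atan 0.2 = 11.31°;  2α = 22.62°
n_0 = (+0.4731, +0.8810)
n_1 = (+0.1268, +0.9919)
n_2 = (-0.4840, +0.8751)
n_3 = (-0.8177, -0.5756)
n_4 = (-0.3027, -0.9531)
n_5 = (+0.1189, -0.9929)
n_6 = (+0.6078, -0.7941)
n_7 = (+0.9696, +0.2448)
  (0,1): δ = 159.05°  ·
  (0,2): δ = 122.82°  ·
  (0,3): δ = 26.63°  ·
  (0,4): δ = 10.61°  ✓
  (0,5): δ = 35.06°  ·
  (0,6): δ = 65.67°  ·
  (0,7): δ = 132.40°  ·
  (1,2): δ = 143.77°  ·
  (1,3): δ = 47.58°  ·
  (1,4): δ = 10.34°  ✓
  (1,5): δ = 14.11°  ✓
  (1,6): δ = 44.72°  ·
  (1,7): δ = 111.45°  ·
  (2,3): δ = 83.81°  ·
  (2,4): δ = 46.57°  ·
  (2,5): δ = 22.12°  ✓
  (2,6): δ = 8.48°  ✓
  (2,7): δ = 75.22°  ·
  (3,4): δ = 142.76°  ·
  (3,5): δ = 118.31°  ·
  (3,6): δ = 87.71°  ·
  (3,7): δ = 20.97°  ✓
  (4,5): δ = 155.55°  ·
  (4,6): δ = 124.95°  ·
  (4,7): δ = 58.21°  ·
  (5,6): δ = 149.40°  ·
  (5,7): δ = 82.66°  ·
  (6,7): δ = 113.26°  ·
antipodal pairs: 6

count = 6; pairs: (0,4), (1,4), (1,5), (2,5), (2,6), (3,7)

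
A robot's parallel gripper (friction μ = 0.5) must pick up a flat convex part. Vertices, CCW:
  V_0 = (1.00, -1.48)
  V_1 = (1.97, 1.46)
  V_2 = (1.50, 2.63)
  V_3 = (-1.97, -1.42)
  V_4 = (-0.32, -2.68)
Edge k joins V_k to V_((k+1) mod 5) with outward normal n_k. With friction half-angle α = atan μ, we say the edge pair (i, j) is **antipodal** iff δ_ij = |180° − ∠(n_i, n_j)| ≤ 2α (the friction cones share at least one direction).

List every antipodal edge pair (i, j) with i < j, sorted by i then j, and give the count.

count = 3; pairs: (0,2), (1,3), (2,4)

α = atan 0.5 = 26.57°;  2α = 53.13°
n_0 = (+0.9496, -0.3133)
n_1 = (+0.9279, +0.3728)
n_2 = (-0.7594, +0.6506)
n_3 = (-0.6069, -0.7948)
n_4 = (+0.6727, -0.7399)
  (0,1): δ = 139.85°  ·
  (0,2): δ = 22.33°  ✓
  (0,3): δ = 70.89°  ·
  (0,4): δ = 150.53°  ·
  (1,2): δ = 62.48°  ·
  (1,3): δ = 30.75°  ✓
  (1,4): δ = 110.39°  ·
  (2,3): δ = 86.78°  ·
  (2,4): δ = 7.14°  ✓
  (3,4): δ = 100.36°  ·
antipodal pairs: 3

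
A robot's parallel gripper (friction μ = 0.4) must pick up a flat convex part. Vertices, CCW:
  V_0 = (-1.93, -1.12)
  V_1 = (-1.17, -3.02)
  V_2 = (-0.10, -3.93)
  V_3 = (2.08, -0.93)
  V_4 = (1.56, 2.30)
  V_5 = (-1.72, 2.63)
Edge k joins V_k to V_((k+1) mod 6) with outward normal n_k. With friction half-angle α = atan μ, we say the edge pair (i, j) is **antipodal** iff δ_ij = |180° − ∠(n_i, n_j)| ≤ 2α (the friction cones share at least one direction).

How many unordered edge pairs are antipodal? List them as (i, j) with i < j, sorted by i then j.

α = atan 0.4 = 21.80°;  2α = 43.60°
n_0 = (-0.9285, -0.3714)
n_1 = (-0.6479, -0.7618)
n_2 = (+0.8090, -0.5879)
n_3 = (+0.9873, +0.1589)
n_4 = (+0.1001, +0.9950)
n_5 = (-0.9984, +0.0559)
  (0,1): δ = 152.18°  ·
  (0,2): δ = 57.81°  ·
  (0,3): δ = 12.66°  ✓
  (0,4): δ = 62.45°  ·
  (0,5): δ = 154.99°  ·
  (1,2): δ = 85.62°  ·
  (1,3): δ = 40.47°  ✓
  (1,4): δ = 34.63°  ✓
  (1,5): δ = 127.17°  ·
  (2,3): δ = 134.85°  ·
  (2,4): δ = 59.74°  ·
  (2,5): δ = 32.80°  ✓
  (3,4): δ = 104.89°  ·
  (3,5): δ = 12.35°  ✓
  (4,5): δ = 87.46°  ·
antipodal pairs: 5

count = 5; pairs: (0,3), (1,3), (1,4), (2,5), (3,5)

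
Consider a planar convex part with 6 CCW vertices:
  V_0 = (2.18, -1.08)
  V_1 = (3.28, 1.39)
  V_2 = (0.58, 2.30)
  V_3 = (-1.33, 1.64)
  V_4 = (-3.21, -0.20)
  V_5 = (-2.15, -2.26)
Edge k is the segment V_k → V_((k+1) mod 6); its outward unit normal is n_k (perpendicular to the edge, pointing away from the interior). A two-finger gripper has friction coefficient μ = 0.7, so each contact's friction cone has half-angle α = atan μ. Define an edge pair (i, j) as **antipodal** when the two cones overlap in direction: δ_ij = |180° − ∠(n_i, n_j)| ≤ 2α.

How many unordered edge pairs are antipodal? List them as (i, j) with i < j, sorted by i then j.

count = 7; pairs: (0,2), (0,3), (0,4), (1,4), (1,5), (2,5), (3,5)

α = atan 0.7 = 34.99°;  2α = 69.98°
n_0 = (+0.9135, -0.4068)
n_1 = (+0.3194, +0.9476)
n_2 = (-0.3266, +0.9452)
n_3 = (-0.6995, +0.7147)
n_4 = (-0.8892, -0.4575)
n_5 = (+0.2629, -0.9648)
  (0,1): δ = 84.62°  ·
  (0,2): δ = 46.93°  ✓
  (0,3): δ = 21.61°  ✓
  (0,4): δ = 51.23°  ✓
  (0,5): δ = 129.25°  ·
  (1,2): δ = 142.31°  ·
  (1,3): δ = 116.99°  ·
  (1,4): δ = 44.15°  ✓
  (1,5): δ = 33.87°  ✓
  (2,3): δ = 154.68°  ·
  (2,4): δ = 81.83°  ·
  (2,5): δ = 3.82°  ✓
  (3,4): δ = 107.16°  ·
  (3,5): δ = 29.14°  ✓
  (4,5): δ = 101.98°  ·
antipodal pairs: 7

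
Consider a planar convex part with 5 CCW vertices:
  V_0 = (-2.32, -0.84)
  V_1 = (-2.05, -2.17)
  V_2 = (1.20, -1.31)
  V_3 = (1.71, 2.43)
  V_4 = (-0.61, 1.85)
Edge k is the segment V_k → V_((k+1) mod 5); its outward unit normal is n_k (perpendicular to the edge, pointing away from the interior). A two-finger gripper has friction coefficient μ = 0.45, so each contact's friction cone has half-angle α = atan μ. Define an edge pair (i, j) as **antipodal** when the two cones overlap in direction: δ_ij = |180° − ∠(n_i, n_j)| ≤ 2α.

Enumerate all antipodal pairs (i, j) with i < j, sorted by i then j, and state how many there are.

α = atan 0.45 = 24.23°;  2α = 48.46°
n_0 = (-0.9800, -0.1989)
n_1 = (+0.2558, -0.9667)
n_2 = (+0.9908, -0.1351)
n_3 = (-0.2425, +0.9701)
n_4 = (-0.8439, +0.5365)
  (0,1): δ = 86.65°  ·
  (0,2): δ = 19.24°  ✓
  (0,3): δ = 92.56°  ·
  (0,4): δ = 136.08°  ·
  (1,2): δ = 112.59°  ·
  (1,3): δ = 0.79°  ✓
  (1,4): δ = 42.73°  ✓
  (2,3): δ = 68.20°  ·
  (2,4): δ = 24.68°  ✓
  (3,4): δ = 136.48°  ·
antipodal pairs: 4

count = 4; pairs: (0,2), (1,3), (1,4), (2,4)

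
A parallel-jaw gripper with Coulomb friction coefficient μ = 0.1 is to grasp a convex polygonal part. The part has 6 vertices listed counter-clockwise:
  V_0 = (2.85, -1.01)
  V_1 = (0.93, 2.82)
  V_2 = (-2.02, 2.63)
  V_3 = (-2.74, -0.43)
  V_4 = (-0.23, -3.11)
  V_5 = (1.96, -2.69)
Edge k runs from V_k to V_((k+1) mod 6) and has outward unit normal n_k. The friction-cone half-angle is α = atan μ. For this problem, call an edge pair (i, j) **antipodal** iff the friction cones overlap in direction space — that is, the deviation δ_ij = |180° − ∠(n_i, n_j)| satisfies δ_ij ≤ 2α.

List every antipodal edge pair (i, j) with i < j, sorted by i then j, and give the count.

count = 1; pairs: (1,4)

α = atan 0.1 = 5.71°;  2α = 11.42°
n_0 = (+0.8940, +0.4481)
n_1 = (-0.0643, +0.9979)
n_2 = (-0.9734, +0.2290)
n_3 = (-0.7299, -0.6836)
n_4 = (+0.1883, -0.9821)
n_5 = (+0.8837, -0.4681)
  (0,1): δ = 112.94°  ·
  (0,2): δ = 39.87°  ·
  (0,3): δ = 16.50°  ·
  (0,4): δ = 74.23°  ·
  (0,5): δ = 125.46°  ·
  (1,2): δ = 106.93°  ·
  (1,3): δ = 50.56°  ·
  (1,4): δ = 7.17°  ✓
  (1,5): δ = 58.40°  ·
  (2,3): δ = 123.64°  ·
  (2,4): δ = 65.90°  ·
  (2,5): δ = 14.67°  ·
  (3,4): δ = 122.27°  ·
  (3,5): δ = 71.04°  ·
  (4,5): δ = 128.77°  ·
antipodal pairs: 1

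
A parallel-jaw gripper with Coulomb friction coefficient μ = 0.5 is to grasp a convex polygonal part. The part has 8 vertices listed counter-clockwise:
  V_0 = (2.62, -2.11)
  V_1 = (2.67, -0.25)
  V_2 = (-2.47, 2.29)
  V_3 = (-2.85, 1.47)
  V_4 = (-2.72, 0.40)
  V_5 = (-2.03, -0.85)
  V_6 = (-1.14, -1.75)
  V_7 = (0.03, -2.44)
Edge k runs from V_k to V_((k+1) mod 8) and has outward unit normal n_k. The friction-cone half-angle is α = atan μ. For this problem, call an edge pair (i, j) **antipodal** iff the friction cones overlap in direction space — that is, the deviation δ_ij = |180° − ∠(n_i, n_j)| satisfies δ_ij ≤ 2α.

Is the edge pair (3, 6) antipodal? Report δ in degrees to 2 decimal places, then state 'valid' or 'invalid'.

α = atan 0.5 = 26.57°;  2α = 53.13°
edge 3: e_3 = (+0.13, -1.07);  n_3 = (-0.9927, -0.1206)
edge 6: e_6 = (+1.17, -0.69);  n_6 = (-0.5080, -0.8614)
∠(n_3, n_6) = 52.54°
δ = |180° − 52.54°| = 127.46°
127.46° > 2α = 53.13°  →  invalid

δ = 127.46°, invalid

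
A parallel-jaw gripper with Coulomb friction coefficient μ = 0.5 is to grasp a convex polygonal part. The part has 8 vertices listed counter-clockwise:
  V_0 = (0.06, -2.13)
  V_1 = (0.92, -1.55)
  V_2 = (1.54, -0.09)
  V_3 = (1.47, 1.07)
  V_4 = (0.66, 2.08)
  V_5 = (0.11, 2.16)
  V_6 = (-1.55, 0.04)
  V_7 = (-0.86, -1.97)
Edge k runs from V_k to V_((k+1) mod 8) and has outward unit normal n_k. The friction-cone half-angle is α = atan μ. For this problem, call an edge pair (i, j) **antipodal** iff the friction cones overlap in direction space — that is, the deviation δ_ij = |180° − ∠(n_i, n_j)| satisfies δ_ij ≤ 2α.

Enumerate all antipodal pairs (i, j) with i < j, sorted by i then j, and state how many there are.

count = 9; pairs: (0,4), (0,5), (1,5), (1,6), (2,5), (2,6), (3,6), (3,7), (4,7)

α = atan 0.5 = 26.57°;  2α = 53.13°
n_0 = (+0.5591, -0.8291)
n_1 = (+0.9204, -0.3909)
n_2 = (+0.9982, +0.0602)
n_3 = (+0.7801, +0.6256)
n_4 = (+0.1439, +0.9896)
n_5 = (-0.7873, +0.6165)
n_6 = (-0.9458, -0.3247)
n_7 = (-0.1713, -0.9852)
  (0,1): δ = 147.01°  ·
  (0,2): δ = 120.54°  ·
  (0,3): δ = 85.27°  ·
  (0,4): δ = 42.27°  ✓
  (0,5): δ = 17.94°  ✓
  (0,6): δ = 74.95°  ·
  (0,7): δ = 136.14°  ·
  (1,2): δ = 153.54°  ·
  (1,3): δ = 118.26°  ·
  (1,4): δ = 75.27°  ·
  (1,5): δ = 15.05°  ✓
  (1,6): δ = 41.96°  ✓
  (1,7): δ = 103.14°  ·
  (2,3): δ = 144.72°  ·
  (2,4): δ = 101.73°  ·
  (2,5): δ = 41.51°  ✓
  (2,6): δ = 15.49°  ✓
  (2,7): δ = 76.68°  ·
  (3,4): δ = 137.00°  ·
  (3,5): δ = 76.79°  ·
  (3,6): δ = 19.78°  ✓
  (3,7): δ = 41.41°  ✓
  (4,5): δ = 119.79°  ·
  (4,6): δ = 62.78°  ·
  (4,7): δ = 1.59°  ✓
  (5,6): δ = 122.99°  ·
  (5,7): δ = 61.80°  ·
  (6,7): δ = 118.81°  ·
antipodal pairs: 9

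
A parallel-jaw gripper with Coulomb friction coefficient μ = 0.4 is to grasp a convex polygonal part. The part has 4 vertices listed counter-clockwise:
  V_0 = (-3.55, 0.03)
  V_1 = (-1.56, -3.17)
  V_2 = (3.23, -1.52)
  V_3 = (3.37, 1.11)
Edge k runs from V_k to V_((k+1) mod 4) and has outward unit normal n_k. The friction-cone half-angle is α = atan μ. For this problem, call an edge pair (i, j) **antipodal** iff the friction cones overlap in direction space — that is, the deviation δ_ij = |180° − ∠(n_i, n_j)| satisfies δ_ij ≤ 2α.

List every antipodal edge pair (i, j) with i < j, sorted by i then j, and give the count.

count = 2; pairs: (0,2), (1,3)

α = atan 0.4 = 21.80°;  2α = 43.60°
n_0 = (-0.8492, -0.5281)
n_1 = (+0.3257, -0.9455)
n_2 = (+0.9986, -0.0532)
n_3 = (-0.1542, +0.9880)
  (0,1): δ = 102.87°  ·
  (0,2): δ = 34.92°  ✓
  (0,3): δ = 66.99°  ·
  (1,2): δ = 112.05°  ·
  (1,3): δ = 10.14°  ✓
  (2,3): δ = 78.08°  ·
antipodal pairs: 2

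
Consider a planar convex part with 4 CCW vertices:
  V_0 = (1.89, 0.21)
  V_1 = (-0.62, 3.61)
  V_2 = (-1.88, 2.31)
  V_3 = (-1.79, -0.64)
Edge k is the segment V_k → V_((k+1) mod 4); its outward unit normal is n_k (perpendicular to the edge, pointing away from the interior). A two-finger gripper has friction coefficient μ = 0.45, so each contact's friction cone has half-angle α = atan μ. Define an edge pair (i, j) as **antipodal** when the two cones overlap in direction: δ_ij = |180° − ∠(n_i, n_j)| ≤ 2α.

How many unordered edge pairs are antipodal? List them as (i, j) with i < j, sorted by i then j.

count = 2; pairs: (0,2), (1,3)

α = atan 0.45 = 24.23°;  2α = 48.46°
n_0 = (+0.8045, +0.5939)
n_1 = (-0.7181, +0.6960)
n_2 = (-0.9995, -0.0305)
n_3 = (+0.2251, -0.9743)
  (0,1): δ = 80.54°  ·
  (0,2): δ = 34.69°  ✓
  (0,3): δ = 66.57°  ·
  (1,2): δ = 134.15°  ·
  (1,3): δ = 32.89°  ✓
  (2,3): δ = 78.74°  ·
antipodal pairs: 2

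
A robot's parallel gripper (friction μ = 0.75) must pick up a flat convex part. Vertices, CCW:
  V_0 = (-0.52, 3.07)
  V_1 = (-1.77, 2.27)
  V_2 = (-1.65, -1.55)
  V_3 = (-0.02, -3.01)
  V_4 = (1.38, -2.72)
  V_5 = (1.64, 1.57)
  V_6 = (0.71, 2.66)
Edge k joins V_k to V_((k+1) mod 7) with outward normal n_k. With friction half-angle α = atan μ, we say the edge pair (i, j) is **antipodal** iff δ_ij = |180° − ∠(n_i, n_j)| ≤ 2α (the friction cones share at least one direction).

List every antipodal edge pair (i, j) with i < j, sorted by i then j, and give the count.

count = 10; pairs: (0,3), (0,4), (1,4), (1,5), (1,6), (2,4), (2,5), (2,6), (3,5), (3,6)

α = atan 0.75 = 36.87°;  2α = 73.74°
n_0 = (-0.5391, +0.8423)
n_1 = (-0.9995, -0.0314)
n_2 = (-0.6672, -0.7449)
n_3 = (+0.2028, -0.9792)
n_4 = (+0.9982, -0.0605)
n_5 = (+0.7607, +0.6491)
n_6 = (+0.3162, +0.9487)
  (0,1): δ = 120.82°  ·
  (0,2): δ = 74.47°  ·
  (0,3): δ = 20.92°  ✓
  (0,4): δ = 53.91°  ✓
  (0,5): δ = 97.85°  ·
  (0,6): δ = 128.95°  ·
  (1,2): δ = 133.65°  ·
  (1,3): δ = 80.10°  ·
  (1,4): δ = 5.27°  ✓
  (1,5): δ = 38.67°  ✓
  (1,6): δ = 69.77°  ✓
  (2,3): δ = 126.45°  ·
  (2,4): δ = 51.62°  ✓
  (2,5): δ = 7.68°  ✓
  (2,6): δ = 23.42°  ✓
  (3,4): δ = 105.17°  ·
  (3,5): δ = 61.23°  ✓
  (3,6): δ = 30.14°  ✓
  (4,5): δ = 136.06°  ·
  (4,6): δ = 104.97°  ·
  (5,6): δ = 148.91°  ·
antipodal pairs: 10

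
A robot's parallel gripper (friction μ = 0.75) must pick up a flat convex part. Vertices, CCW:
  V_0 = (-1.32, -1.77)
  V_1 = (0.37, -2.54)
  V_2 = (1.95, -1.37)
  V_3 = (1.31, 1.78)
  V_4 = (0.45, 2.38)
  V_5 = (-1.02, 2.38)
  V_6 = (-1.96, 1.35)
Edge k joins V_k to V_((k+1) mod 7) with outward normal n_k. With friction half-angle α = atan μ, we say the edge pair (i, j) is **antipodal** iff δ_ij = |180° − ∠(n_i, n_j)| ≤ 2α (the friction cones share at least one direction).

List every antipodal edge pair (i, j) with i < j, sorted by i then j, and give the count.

count = 11; pairs: (0,2), (0,3), (0,4), (0,5), (1,3), (1,4), (1,5), (1,6), (2,5), (2,6), (3,6)

α = atan 0.75 = 36.87°;  2α = 73.74°
n_0 = (-0.4146, -0.9100)
n_1 = (+0.5951, -0.8036)
n_2 = (+0.9800, +0.1991)
n_3 = (+0.5722, +0.8201)
n_4 = (+0.0000, +1.0000)
n_5 = (-0.7386, +0.6741)
n_6 = (-0.9796, -0.2009)
  (0,1): δ = 118.98°  ·
  (0,2): δ = 54.02°  ✓
  (0,3): δ = 10.41°  ✓
  (0,4): δ = 24.50°  ✓
  (0,5): δ = 72.11°  ✓
  (0,6): δ = 126.09°  ·
  (1,2): δ = 115.04°  ·
  (1,3): δ = 71.42°  ✓
  (1,4): δ = 36.52°  ✓
  (1,5): δ = 11.10°  ✓
  (1,6): δ = 65.07°  ✓
  (2,3): δ = 136.39°  ·
  (2,4): δ = 101.48°  ·
  (2,5): δ = 53.87°  ✓
  (2,6): δ = 0.11°  ✓
  (3,4): δ = 145.10°  ·
  (3,5): δ = 97.48°  ·
  (3,6): δ = 43.51°  ✓
  (4,5): δ = 132.38°  ·
  (4,6): δ = 78.41°  ·
  (5,6): δ = 126.02°  ·
antipodal pairs: 11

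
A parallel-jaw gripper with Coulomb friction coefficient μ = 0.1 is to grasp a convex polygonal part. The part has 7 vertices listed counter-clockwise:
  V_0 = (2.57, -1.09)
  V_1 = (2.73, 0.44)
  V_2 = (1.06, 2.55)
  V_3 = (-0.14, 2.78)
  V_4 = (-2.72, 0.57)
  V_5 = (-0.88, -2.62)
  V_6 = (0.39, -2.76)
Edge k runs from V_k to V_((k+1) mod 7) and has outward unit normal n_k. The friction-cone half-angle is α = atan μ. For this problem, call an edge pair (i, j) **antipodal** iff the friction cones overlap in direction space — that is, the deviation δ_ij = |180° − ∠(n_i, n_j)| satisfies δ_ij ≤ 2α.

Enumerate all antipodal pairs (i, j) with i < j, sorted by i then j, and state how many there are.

α = atan 0.1 = 5.71°;  2α = 11.42°
n_0 = (+0.9946, -0.1040)
n_1 = (+0.7841, +0.6206)
n_2 = (+0.1882, +0.9821)
n_3 = (-0.6505, +0.7595)
n_4 = (-0.8662, -0.4996)
n_5 = (-0.1096, -0.9940)
n_6 = (+0.6081, -0.7938)
  (0,1): δ = 135.67°  ·
  (0,2): δ = 94.88°  ·
  (0,3): δ = 43.45°  ·
  (0,4): δ = 35.95°  ·
  (0,5): δ = 89.68°  ·
  (0,6): δ = 133.42°  ·
  (1,2): δ = 139.21°  ·
  (1,3): δ = 87.78°  ·
  (1,4): δ = 8.38°  ✓
  (1,5): δ = 45.35°  ·
  (1,6): δ = 89.09°  ·
  (2,3): δ = 128.57°  ·
  (2,4): δ = 49.17°  ·
  (2,5): δ = 4.56°  ✓
  (2,6): δ = 48.30°  ·
  (3,4): δ = 100.61°  ·
  (3,5): δ = 46.87°  ·
  (3,6): δ = 3.13°  ✓
  (4,5): δ = 126.27°  ·
  (4,6): δ = 82.52°  ·
  (5,6): δ = 136.26°  ·
antipodal pairs: 3

count = 3; pairs: (1,4), (2,5), (3,6)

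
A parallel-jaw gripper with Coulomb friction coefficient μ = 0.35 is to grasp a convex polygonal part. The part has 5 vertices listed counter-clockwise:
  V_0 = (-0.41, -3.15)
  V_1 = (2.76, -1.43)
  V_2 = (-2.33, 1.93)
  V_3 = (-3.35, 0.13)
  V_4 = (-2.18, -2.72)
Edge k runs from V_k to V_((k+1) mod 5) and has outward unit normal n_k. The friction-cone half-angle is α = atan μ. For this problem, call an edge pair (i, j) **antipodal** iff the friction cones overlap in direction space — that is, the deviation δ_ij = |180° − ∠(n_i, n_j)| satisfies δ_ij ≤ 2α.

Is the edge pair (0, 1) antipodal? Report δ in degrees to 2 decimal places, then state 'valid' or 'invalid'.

δ = 61.91°, invalid

α = atan 0.35 = 19.29°;  2α = 38.58°
edge 0: e_0 = (+3.17, +1.72);  n_0 = (+0.4769, -0.8790)
edge 1: e_1 = (-5.09, +3.36);  n_1 = (+0.5509, +0.8346)
∠(n_0, n_1) = 118.09°
δ = |180° − 118.09°| = 61.91°
61.91° > 2α = 38.58°  →  invalid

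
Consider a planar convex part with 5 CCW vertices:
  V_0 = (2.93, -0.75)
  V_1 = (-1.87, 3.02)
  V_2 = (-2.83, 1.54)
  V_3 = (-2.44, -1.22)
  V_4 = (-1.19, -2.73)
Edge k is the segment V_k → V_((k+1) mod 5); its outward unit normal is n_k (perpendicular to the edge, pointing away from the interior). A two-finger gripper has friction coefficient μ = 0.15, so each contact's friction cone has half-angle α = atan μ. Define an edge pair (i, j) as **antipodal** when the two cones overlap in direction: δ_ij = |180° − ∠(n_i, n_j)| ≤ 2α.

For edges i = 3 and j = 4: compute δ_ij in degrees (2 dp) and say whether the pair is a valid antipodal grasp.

δ = 103.95°, invalid

α = atan 0.15 = 8.53°;  2α = 17.06°
edge 3: e_3 = (+1.25, -1.51);  n_3 = (-0.7703, -0.6377)
edge 4: e_4 = (+4.12, +1.98);  n_4 = (+0.4332, -0.9013)
∠(n_3, n_4) = 76.05°
δ = |180° − 76.05°| = 103.95°
103.95° > 2α = 17.06°  →  invalid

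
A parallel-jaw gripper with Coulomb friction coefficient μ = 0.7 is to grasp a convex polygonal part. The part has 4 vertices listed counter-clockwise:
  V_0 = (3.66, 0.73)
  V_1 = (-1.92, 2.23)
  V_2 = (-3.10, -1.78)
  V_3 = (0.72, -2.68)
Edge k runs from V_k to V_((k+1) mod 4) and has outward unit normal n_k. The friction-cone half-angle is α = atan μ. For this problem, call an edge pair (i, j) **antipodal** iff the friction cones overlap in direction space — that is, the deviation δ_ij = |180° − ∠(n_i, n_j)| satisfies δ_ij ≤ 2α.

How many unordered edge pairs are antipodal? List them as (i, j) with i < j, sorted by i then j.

α = atan 0.7 = 34.99°;  2α = 69.98°
n_0 = (+0.2596, +0.9657)
n_1 = (-0.9593, +0.2823)
n_2 = (-0.2293, -0.9734)
n_3 = (+0.7574, -0.6530)
  (0,1): δ = 91.35°  ·
  (0,2): δ = 1.79°  ✓
  (0,3): δ = 64.28°  ✓
  (1,2): δ = 86.86°  ·
  (1,3): δ = 24.37°  ✓
  (2,3): δ = 117.51°  ·
antipodal pairs: 3

count = 3; pairs: (0,2), (0,3), (1,3)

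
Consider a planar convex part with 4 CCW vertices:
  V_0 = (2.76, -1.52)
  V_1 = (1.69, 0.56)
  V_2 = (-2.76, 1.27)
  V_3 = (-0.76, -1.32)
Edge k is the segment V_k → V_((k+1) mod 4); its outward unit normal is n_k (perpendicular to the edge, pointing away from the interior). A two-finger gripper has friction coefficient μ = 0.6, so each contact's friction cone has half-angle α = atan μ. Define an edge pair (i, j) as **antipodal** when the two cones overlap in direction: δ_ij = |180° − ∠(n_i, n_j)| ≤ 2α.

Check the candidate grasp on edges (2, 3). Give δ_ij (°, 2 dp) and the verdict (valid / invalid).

δ = 130.93°, invalid

α = atan 0.6 = 30.96°;  2α = 61.93°
edge 2: e_2 = (+2.00, -2.59);  n_2 = (-0.7915, -0.6112)
edge 3: e_3 = (+3.52, -0.20);  n_3 = (-0.0567, -0.9984)
∠(n_2, n_3) = 49.07°
δ = |180° − 49.07°| = 130.93°
130.93° > 2α = 61.93°  →  invalid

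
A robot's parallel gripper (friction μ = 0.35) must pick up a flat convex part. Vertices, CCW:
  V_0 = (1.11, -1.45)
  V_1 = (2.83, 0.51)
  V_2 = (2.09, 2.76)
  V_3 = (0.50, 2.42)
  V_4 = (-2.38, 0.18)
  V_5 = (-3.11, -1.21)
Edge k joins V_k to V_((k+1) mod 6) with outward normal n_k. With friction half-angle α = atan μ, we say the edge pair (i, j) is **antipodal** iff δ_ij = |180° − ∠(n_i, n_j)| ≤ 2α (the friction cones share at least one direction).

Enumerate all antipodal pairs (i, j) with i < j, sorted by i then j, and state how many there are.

α = atan 0.35 = 19.29°;  2α = 38.58°
n_0 = (+0.7516, -0.6596)
n_1 = (+0.9499, +0.3124)
n_2 = (-0.2091, +0.9779)
n_3 = (-0.6139, +0.7894)
n_4 = (-0.8853, +0.4650)
n_5 = (-0.0568, -0.9984)
  (0,1): δ = 120.53°  ·
  (0,2): δ = 36.66°  ✓
  (0,3): δ = 10.86°  ✓
  (0,4): δ = 13.56°  ✓
  (0,5): δ = 128.01°  ·
  (1,2): δ = 96.14°  ·
  (1,3): δ = 70.33°  ·
  (1,4): δ = 45.91°  ·
  (1,5): δ = 68.54°  ·
  (2,3): δ = 154.20°  ·
  (2,4): δ = 129.78°  ·
  (2,5): δ = 15.33°  ✓
  (3,4): δ = 155.58°  ·
  (3,5): δ = 41.13°  ·
  (4,5): δ = 65.55°  ·
antipodal pairs: 4

count = 4; pairs: (0,2), (0,3), (0,4), (2,5)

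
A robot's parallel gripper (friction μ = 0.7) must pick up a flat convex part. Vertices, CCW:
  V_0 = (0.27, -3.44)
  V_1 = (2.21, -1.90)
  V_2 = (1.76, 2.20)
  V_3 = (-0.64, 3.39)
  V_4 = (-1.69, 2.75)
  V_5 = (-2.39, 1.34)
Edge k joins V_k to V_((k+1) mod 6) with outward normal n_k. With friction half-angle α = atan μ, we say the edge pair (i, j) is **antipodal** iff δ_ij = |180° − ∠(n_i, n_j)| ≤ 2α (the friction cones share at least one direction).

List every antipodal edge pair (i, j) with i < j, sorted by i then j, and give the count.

α = atan 0.7 = 34.99°;  2α = 69.98°
n_0 = (+0.6217, -0.7832)
n_1 = (+0.9940, +0.1091)
n_2 = (+0.4442, +0.8959)
n_3 = (-0.5205, +0.8539)
n_4 = (-0.8957, +0.4447)
n_5 = (-0.8738, -0.4863)
  (0,1): δ = 122.18°  ·
  (0,2): δ = 64.82°  ✓
  (0,3): δ = 7.08°  ✓
  (0,4): δ = 25.15°  ✓
  (0,5): δ = 80.65°  ·
  (1,2): δ = 122.64°  ·
  (1,3): δ = 64.90°  ✓
  (1,4): δ = 32.67°  ✓
  (1,5): δ = 22.83°  ✓
  (2,3): δ = 122.26°  ·
  (2,4): δ = 90.03°  ·
  (2,5): δ = 34.53°  ✓
  (3,4): δ = 147.77°  ·
  (3,5): δ = 92.27°  ·
  (4,5): δ = 124.50°  ·
antipodal pairs: 7

count = 7; pairs: (0,2), (0,3), (0,4), (1,3), (1,4), (1,5), (2,5)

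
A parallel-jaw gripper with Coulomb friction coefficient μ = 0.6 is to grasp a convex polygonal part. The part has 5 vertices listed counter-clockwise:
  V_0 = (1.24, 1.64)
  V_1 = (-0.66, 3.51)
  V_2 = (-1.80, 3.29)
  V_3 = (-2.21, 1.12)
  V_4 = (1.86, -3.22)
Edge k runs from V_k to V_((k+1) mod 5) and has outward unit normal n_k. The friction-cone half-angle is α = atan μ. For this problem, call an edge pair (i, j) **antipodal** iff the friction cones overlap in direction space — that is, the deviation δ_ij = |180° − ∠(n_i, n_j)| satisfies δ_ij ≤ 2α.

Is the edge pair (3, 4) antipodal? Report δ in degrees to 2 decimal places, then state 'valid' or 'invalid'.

α = atan 0.6 = 30.96°;  2α = 61.93°
edge 3: e_3 = (+4.07, -4.34);  n_3 = (-0.7294, -0.6841)
edge 4: e_4 = (-0.62, +4.86);  n_4 = (+0.9920, +0.1265)
∠(n_3, n_4) = 144.11°
δ = |180° − 144.11°| = 35.89°
35.89° ≤ 2α = 61.93°  →  valid

δ = 35.89°, valid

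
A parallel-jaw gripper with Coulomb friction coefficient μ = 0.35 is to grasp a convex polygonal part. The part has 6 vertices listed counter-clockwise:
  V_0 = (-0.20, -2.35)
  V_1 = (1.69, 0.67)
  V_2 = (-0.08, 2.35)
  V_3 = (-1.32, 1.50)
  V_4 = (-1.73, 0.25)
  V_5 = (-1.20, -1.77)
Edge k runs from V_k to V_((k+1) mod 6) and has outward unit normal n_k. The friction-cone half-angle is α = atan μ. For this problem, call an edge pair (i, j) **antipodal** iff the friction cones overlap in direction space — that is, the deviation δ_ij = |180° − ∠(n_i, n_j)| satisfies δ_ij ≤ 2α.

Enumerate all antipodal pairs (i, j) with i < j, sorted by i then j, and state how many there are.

count = 4; pairs: (0,2), (0,3), (1,4), (1,5)

α = atan 0.35 = 19.29°;  2α = 38.58°
n_0 = (+0.8477, -0.5305)
n_1 = (+0.6884, +0.7253)
n_2 = (-0.5654, +0.8248)
n_3 = (-0.9502, +0.3117)
n_4 = (-0.9673, -0.2538)
n_5 = (-0.5017, -0.8650)
  (0,1): δ = 101.47°  ·
  (0,2): δ = 23.53°  ✓
  (0,3): δ = 13.88°  ✓
  (0,4): δ = 46.74°  ·
  (0,5): δ = 91.93°  ·
  (1,2): δ = 102.06°  ·
  (1,3): δ = 64.65°  ·
  (1,4): δ = 31.79°  ✓
  (1,5): δ = 13.39°  ✓
  (2,3): δ = 142.59°  ·
  (2,4): δ = 109.73°  ·
  (2,5): δ = 64.54°  ·
  (3,4): δ = 147.14°  ·
  (3,5): δ = 101.95°  ·
  (4,5): δ = 134.82°  ·
antipodal pairs: 4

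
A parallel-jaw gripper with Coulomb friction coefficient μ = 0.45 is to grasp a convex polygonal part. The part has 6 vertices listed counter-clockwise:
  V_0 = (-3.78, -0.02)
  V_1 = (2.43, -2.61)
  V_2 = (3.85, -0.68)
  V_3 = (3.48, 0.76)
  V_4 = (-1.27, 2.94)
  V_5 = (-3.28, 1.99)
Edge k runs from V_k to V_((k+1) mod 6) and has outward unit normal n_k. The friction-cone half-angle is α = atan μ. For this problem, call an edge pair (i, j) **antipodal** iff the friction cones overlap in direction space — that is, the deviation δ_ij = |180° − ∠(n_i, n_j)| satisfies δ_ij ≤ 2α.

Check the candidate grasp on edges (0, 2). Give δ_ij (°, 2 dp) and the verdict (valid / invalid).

α = atan 0.45 = 24.23°;  2α = 48.46°
edge 0: e_0 = (+6.21, -2.59);  n_0 = (-0.3849, -0.9229)
edge 2: e_2 = (-0.37, +1.44);  n_2 = (+0.9685, +0.2489)
∠(n_0, n_2) = 127.05°
δ = |180° − 127.05°| = 52.95°
52.95° > 2α = 48.46°  →  invalid

δ = 52.95°, invalid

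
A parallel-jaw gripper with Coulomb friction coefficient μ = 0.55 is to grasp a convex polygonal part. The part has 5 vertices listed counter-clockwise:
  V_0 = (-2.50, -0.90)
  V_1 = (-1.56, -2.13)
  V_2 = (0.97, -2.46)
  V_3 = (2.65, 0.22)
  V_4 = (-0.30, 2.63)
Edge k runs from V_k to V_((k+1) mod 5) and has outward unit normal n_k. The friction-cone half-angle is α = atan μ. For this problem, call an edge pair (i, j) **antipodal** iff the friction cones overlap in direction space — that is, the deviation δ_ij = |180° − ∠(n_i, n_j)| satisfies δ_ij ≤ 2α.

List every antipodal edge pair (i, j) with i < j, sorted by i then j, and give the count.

α = atan 0.55 = 28.81°;  2α = 57.62°
n_0 = (-0.7945, -0.6072)
n_1 = (-0.1293, -0.9916)
n_2 = (+0.8473, -0.5311)
n_3 = (+0.6327, +0.7744)
n_4 = (-0.8487, +0.5289)
  (0,1): δ = 134.82°  ·
  (0,2): δ = 69.47°  ·
  (0,3): δ = 13.36°  ✓
  (0,4): δ = 110.68°  ·
  (1,2): δ = 114.65°  ·
  (1,3): δ = 31.82°  ✓
  (1,4): δ = 65.50°  ·
  (2,3): δ = 97.16°  ·
  (2,4): δ = 0.15°  ✓
  (3,4): δ = 82.69°  ·
antipodal pairs: 3

count = 3; pairs: (0,3), (1,3), (2,4)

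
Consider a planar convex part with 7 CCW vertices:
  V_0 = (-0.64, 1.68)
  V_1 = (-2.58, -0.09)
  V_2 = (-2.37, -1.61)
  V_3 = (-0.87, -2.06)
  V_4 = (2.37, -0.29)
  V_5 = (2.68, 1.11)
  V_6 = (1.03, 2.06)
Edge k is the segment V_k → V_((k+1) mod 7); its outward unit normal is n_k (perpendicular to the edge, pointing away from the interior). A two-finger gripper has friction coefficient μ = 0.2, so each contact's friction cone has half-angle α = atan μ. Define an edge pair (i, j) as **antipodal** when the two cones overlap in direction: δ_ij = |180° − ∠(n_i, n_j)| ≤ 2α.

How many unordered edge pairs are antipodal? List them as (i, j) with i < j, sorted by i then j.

count = 4; pairs: (0,3), (1,4), (2,5), (3,6)

α = atan 0.2 = 11.31°;  2α = 22.62°
n_0 = (-0.6740, +0.7387)
n_1 = (-0.9906, -0.1369)
n_2 = (-0.2873, -0.9578)
n_3 = (+0.4794, -0.8776)
n_4 = (+0.9764, -0.2162)
n_5 = (+0.4990, +0.8666)
n_6 = (-0.2219, +0.9751)
  (0,1): δ = 124.51°  ·
  (0,2): δ = 59.08°  ·
  (0,3): δ = 13.73°  ✓
  (0,4): δ = 35.14°  ·
  (0,5): δ = 107.69°  ·
  (0,6): δ = 150.44°  ·
  (1,2): δ = 114.57°  ·
  (1,3): δ = 69.22°  ·
  (1,4): δ = 20.35°  ✓
  (1,5): δ = 52.20°  ·
  (1,6): δ = 94.95°  ·
  (2,3): δ = 134.65°  ·
  (2,4): δ = 85.79°  ·
  (2,5): δ = 13.23°  ✓
  (2,6): δ = 29.52°  ·
  (3,4): δ = 131.13°  ·
  (3,5): δ = 58.58°  ·
  (3,6): δ = 15.83°  ✓
  (4,5): δ = 107.45°  ·
  (4,6): δ = 64.70°  ·
  (5,6): δ = 137.25°  ·
antipodal pairs: 4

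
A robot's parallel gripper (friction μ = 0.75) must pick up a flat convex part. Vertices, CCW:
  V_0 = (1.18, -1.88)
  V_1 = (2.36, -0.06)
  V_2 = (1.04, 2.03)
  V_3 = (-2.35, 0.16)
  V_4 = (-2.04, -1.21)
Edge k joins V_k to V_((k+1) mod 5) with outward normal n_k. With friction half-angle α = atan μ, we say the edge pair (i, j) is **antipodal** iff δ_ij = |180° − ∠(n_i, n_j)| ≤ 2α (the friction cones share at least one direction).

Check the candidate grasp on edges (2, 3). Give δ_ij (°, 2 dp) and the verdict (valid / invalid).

α = atan 0.75 = 36.87°;  2α = 73.74°
edge 2: e_2 = (-3.39, -1.87);  n_2 = (-0.4830, +0.8756)
edge 3: e_3 = (+0.31, -1.37);  n_3 = (-0.9753, -0.2207)
∠(n_2, n_3) = 73.87°
δ = |180° − 73.87°| = 106.13°
106.13° > 2α = 73.74°  →  invalid

δ = 106.13°, invalid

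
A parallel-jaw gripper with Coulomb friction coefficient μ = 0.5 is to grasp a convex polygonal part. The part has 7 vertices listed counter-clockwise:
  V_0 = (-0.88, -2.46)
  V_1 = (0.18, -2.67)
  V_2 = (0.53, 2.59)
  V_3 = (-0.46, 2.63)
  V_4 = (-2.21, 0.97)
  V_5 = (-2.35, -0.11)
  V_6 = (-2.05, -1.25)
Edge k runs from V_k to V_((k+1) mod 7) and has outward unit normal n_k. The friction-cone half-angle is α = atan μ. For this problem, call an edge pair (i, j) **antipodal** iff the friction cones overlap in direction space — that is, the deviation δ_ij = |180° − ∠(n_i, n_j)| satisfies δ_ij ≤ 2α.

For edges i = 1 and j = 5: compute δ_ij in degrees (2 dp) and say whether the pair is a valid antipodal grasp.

α = atan 0.5 = 26.57°;  2α = 53.13°
edge 1: e_1 = (+0.35, +5.26);  n_1 = (+0.9978, -0.0664)
edge 5: e_5 = (+0.30, -1.14);  n_5 = (-0.9671, -0.2545)
∠(n_1, n_5) = 161.45°
δ = |180° − 161.45°| = 18.55°
18.55° ≤ 2α = 53.13°  →  valid

δ = 18.55°, valid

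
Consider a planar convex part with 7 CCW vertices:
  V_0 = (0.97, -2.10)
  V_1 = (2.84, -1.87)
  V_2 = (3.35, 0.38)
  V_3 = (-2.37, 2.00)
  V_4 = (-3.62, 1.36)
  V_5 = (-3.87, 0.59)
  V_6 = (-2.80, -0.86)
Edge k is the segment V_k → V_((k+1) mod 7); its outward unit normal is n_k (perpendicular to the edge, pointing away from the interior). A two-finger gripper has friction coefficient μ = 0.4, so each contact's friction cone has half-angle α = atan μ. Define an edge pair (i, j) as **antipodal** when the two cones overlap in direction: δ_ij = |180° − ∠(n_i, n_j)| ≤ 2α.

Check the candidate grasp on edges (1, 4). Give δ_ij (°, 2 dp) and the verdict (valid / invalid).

α = atan 0.4 = 21.80°;  2α = 43.60°
edge 1: e_1 = (+0.51, +2.25);  n_1 = (+0.9753, -0.2211)
edge 4: e_4 = (-0.25, -0.77);  n_4 = (-0.9511, +0.3088)
∠(n_1, n_4) = 174.78°
δ = |180° − 174.78°| = 5.22°
5.22° ≤ 2α = 43.60°  →  valid

δ = 5.22°, valid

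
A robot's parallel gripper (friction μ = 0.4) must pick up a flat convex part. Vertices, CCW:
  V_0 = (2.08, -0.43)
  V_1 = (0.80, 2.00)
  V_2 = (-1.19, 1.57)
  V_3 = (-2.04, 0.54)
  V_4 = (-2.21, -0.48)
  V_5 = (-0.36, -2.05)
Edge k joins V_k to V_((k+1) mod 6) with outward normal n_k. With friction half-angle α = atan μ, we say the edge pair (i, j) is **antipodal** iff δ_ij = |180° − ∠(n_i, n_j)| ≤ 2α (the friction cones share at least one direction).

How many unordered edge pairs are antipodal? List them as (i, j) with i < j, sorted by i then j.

α = atan 0.4 = 21.80°;  2α = 43.60°
n_0 = (+0.8848, +0.4660)
n_1 = (-0.2112, +0.9774)
n_2 = (-0.7713, +0.6365)
n_3 = (-0.9864, +0.1644)
n_4 = (-0.6471, -0.7624)
n_5 = (+0.5531, -0.8331)
  (0,1): δ = 105.58°  ·
  (0,2): δ = 67.31°  ·
  (0,3): δ = 37.24°  ✓
  (0,4): δ = 21.90°  ✓
  (0,5): δ = 95.80°  ·
  (1,2): δ = 141.72°  ·
  (1,3): δ = 111.66°  ·
  (1,4): δ = 52.51°  ·
  (1,5): δ = 21.39°  ✓
  (2,3): δ = 149.93°  ·
  (2,4): δ = 90.79°  ·
  (2,5): δ = 16.89°  ✓
  (3,4): δ = 120.86°  ·
  (3,5): δ = 46.96°  ·
  (4,5): δ = 106.10°  ·
antipodal pairs: 4

count = 4; pairs: (0,3), (0,4), (1,5), (2,5)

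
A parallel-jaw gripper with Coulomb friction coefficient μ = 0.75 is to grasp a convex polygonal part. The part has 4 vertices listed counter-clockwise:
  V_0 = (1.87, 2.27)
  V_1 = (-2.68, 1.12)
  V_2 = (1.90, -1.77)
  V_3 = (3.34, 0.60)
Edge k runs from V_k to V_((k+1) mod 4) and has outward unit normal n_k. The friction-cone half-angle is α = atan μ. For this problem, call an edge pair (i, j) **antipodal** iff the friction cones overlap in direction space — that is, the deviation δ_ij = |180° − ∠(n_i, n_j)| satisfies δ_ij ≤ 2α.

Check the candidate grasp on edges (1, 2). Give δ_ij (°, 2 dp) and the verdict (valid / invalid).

δ = 89.03°, invalid

α = atan 0.75 = 36.87°;  2α = 73.74°
edge 1: e_1 = (+4.58, -2.89);  n_1 = (-0.5336, -0.8457)
edge 2: e_2 = (+1.44, +2.37);  n_2 = (+0.8546, -0.5193)
∠(n_1, n_2) = 90.97°
δ = |180° − 90.97°| = 89.03°
89.03° > 2α = 73.74°  →  invalid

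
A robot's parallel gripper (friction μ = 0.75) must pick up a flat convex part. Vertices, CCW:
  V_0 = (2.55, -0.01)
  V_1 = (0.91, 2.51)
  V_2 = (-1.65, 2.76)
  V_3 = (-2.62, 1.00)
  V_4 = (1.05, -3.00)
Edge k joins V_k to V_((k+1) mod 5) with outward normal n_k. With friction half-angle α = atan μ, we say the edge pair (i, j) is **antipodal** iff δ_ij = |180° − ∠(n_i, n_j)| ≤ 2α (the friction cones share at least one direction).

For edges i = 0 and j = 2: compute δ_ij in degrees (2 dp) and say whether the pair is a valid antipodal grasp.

δ = 61.92°, valid

α = atan 0.75 = 36.87°;  2α = 73.74°
edge 0: e_0 = (-1.64, +2.52);  n_0 = (+0.8381, +0.5455)
edge 2: e_2 = (-0.97, -1.76);  n_2 = (-0.8758, +0.4827)
∠(n_0, n_2) = 118.08°
δ = |180° − 118.08°| = 61.92°
61.92° ≤ 2α = 73.74°  →  valid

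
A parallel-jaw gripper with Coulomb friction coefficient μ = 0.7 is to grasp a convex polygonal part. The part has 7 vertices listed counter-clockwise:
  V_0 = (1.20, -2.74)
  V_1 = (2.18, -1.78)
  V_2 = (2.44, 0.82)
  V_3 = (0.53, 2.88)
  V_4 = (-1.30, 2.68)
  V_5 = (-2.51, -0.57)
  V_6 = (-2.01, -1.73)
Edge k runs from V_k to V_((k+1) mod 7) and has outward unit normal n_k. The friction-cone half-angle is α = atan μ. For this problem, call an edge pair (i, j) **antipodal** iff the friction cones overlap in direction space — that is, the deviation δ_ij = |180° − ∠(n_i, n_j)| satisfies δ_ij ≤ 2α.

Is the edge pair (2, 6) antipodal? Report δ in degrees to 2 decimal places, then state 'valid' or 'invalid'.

δ = 29.70°, valid

α = atan 0.7 = 34.99°;  2α = 69.98°
edge 2: e_2 = (-1.91, +2.06);  n_2 = (+0.7333, +0.6799)
edge 6: e_6 = (+3.21, -1.01);  n_6 = (-0.3001, -0.9539)
∠(n_2, n_6) = 150.30°
δ = |180° − 150.30°| = 29.70°
29.70° ≤ 2α = 69.98°  →  valid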